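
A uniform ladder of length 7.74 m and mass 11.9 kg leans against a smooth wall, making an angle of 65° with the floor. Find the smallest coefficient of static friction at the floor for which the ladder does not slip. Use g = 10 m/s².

About the foot of the ladder:
Ladder weight 11.9×10 = 119 N acts at 3.87 m along the ladder; its horizontal arm is 3.87·cos65° = 1.636 m → τ = 194.7 N·m clockwise.
Wall normal N acts horizontally at the top; its moment arm is the height L sinθ = 7.74·sin65° = 7.015 m, counterclockwise.
Στ = 0 ⇒ N × 7.015 = 194.7 ⇒ N = 27.75 N.
ΣFx = 0 ⇒ f = N_wall = 27.75 N. ΣFy = 0 ⇒ N_floor = 119 N.
μ_min = f / N_floor = 27.75 / 119 = 0.233.

μ_min ≈ 0.233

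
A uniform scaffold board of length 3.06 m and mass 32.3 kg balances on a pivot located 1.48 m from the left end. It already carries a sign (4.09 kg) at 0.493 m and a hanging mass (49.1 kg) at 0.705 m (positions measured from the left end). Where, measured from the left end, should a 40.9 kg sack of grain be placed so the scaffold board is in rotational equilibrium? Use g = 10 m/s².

Choose the pivot (at 1.48 m from the left end) as the axis so the support reaction has zero arm there.
Beam weight: 32.3 × 10 = 323 N down at 1.53 m → arm 0.05 m, τ = 323 × 0.05 = 16.15 N·m clockwise.
Sign: 4.09 × 10 = 40.9 N down at 0.493 m → arm 0.987 m, τ = 40.9 × 0.987 = 40.37 N·m counterclockwise.
Hanging mass: 49.1 × 10 = 491 N down at 0.705 m → arm 0.775 m, τ = 491 × 0.775 = 380.5 N·m counterclockwise.
Net moment of existing loads = 404.7 N·m counterclockwise.
The sack of grain weighs 40.9 × 10 = 409 N and must supply an equal clockwise moment, so its lever arm about the pivot is 404.7 / 409 = 0.989 m.
That puts it at 1.48 + 0.989 = 2.47 m from the left end.

x ≈ 2.47 m from the left end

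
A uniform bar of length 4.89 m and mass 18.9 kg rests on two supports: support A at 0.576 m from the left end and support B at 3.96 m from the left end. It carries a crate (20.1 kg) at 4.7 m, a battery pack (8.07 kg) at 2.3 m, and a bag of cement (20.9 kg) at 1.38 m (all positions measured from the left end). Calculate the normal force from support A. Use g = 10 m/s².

R_A ≈ 240 N

Taking torques about support B:
Beam weight: 18.9 × 10 = 189 N down at 2.445 m → arm 1.515 m, τ = 189 × 1.515 = 286.3 N·m counterclockwise.
Crate: 20.1 × 10 = 201 N down at 4.7 m → arm 0.74 m, τ = 201 × 0.74 = 148.7 N·m clockwise.
Battery pack: 8.07 × 10 = 80.7 N down at 2.3 m → arm 1.66 m, τ = 80.7 × 1.66 = 134 N·m counterclockwise.
Bag of cement: 20.9 × 10 = 209 N down at 1.38 m → arm 2.58 m, τ = 209 × 2.58 = 539.2 N·m counterclockwise.
Net load moment about support B = 810.8 N·m counterclockwise.
Reaction R at support A is upward at 0.576 m, arm 3.384 m → moment R × 3.384 clockwise.
For rotational equilibrium, R × 3.384 = 810.8, so R = 240 N.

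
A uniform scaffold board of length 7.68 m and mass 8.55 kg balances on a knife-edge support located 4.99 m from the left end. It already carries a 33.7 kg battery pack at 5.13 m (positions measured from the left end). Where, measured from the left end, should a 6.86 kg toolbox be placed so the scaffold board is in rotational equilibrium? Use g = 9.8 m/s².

x ≈ 5.74 m from the left end

Taking torques about the knife-edge support (at 4.99 m from the left end):
Beam weight: 8.55 × 9.8 = 83.79 N down at 3.84 m → arm 1.15 m, τ = 83.79 × 1.15 = 96.36 N·m counterclockwise.
Battery pack: 33.7 × 9.8 = 330.3 N down at 5.13 m → arm 0.14 m, τ = 330.3 × 0.14 = 46.24 N·m clockwise.
Net moment of existing loads = 50.12 N·m counterclockwise.
The toolbox weighs 6.86 × 9.8 = 67.23 N and must supply an equal clockwise moment, so its lever arm about the knife-edge support is 50.12 / 67.23 = 0.746 m.
That puts it at 4.99 + 0.746 = 5.74 m from the left end.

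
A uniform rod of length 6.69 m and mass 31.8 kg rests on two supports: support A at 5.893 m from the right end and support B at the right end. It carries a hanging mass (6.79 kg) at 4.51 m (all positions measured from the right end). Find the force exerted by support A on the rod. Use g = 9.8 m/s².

Take moments about support B.
Beam weight: 31.8 × 9.8 = 311.6 N down at 3.345 m → arm 3.345 m, τ = 311.6 × 3.345 = 1042 N·m counterclockwise.
Hanging mass: 6.79 × 9.8 = 66.54 N down at 4.51 m → arm 4.51 m, τ = 66.54 × 4.51 = 300.1 N·m counterclockwise.
Net load moment about support B = 1342 N·m counterclockwise.
Reaction R at support A is upward at 5.893 m, arm 5.893 m → moment R × 5.893 clockwise.
Balancing moments: R × 5.893 = 1342, giving R = 228 N.

R_A ≈ 228 N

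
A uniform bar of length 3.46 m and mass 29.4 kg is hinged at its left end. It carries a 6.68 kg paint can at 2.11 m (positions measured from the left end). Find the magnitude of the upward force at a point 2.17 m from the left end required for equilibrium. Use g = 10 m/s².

Taking torques about the left end:
Beam weight: 29.4 × 10 = 294 N down at 1.73 m → arm 1.73 m, τ = 294 × 1.73 = 508.6 N·m clockwise.
Paint can: 6.68 × 10 = 66.8 N down at 2.11 m → arm 2.11 m, τ = 66.8 × 2.11 = 140.9 N·m clockwise.
Net moment of the loads = 649.5 N·m clockwise.
The upward force F acts at a point 2.17 m from the left end, arm 2.17 m, giving F × 2.17 counterclockwise.
Setting net torque to zero: F × 2.17 = 649.5 → F = 649.5 / 2.17 = 299 N.

F ≈ 299 N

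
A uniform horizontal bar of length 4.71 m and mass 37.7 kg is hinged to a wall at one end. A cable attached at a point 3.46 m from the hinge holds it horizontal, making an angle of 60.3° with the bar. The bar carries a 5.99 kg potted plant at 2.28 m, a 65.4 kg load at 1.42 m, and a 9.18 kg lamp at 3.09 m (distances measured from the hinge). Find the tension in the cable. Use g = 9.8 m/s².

Sum moments about the hinge (the unknown hinge reaction has zero arm there).
Beam weight: 37.7 × 9.8 = 369.5 N down at 2.355 m → arm 2.355 m, τ = 369.5 × 2.355 = 870.2 N·m clockwise.
Potted plant: 5.99 × 9.8 = 58.7 N down at 2.28 m → arm 2.28 m, τ = 58.7 × 2.28 = 133.8 N·m clockwise.
Load: 65.4 × 9.8 = 640.9 N down at 1.42 m → arm 1.42 m, τ = 640.9 × 1.42 = 910.1 N·m clockwise.
Lamp: 9.18 × 9.8 = 89.96 N down at 3.09 m → arm 3.09 m, τ = 89.96 × 3.09 = 278 N·m clockwise.
Total clockwise load moment = 2192 N·m.
The cable tension T acts at 3.46 m; only its component perpendicular to the bar, T sinθ, produces torque. sin 60.3° = 0.8686.
Setting net torque to zero: T × 3.46 × 0.8686 = 2192 → T = 2192 / 3.005 = 729 N.

T ≈ 729 N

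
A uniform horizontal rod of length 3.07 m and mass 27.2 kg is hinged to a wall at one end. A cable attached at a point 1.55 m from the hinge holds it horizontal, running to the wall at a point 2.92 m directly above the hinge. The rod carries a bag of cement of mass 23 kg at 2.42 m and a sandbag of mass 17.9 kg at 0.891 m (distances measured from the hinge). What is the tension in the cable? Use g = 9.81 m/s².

T ≈ 812 N

Sum moments about the hinge (the unknown hinge reaction has zero arm there).
Beam weight: 27.2 × 9.81 = 266.8 N down at 1.535 m → arm 1.535 m, τ = 266.8 × 1.535 = 409.5 N·m clockwise.
Bag of cement: 23 × 9.81 = 225.6 N down at 2.42 m → arm 2.42 m, τ = 225.6 × 2.42 = 546 N·m clockwise.
Sandbag: 17.9 × 9.81 = 175.6 N down at 0.891 m → arm 0.891 m, τ = 175.6 × 0.891 = 156.5 N·m clockwise.
Total clockwise load moment = 1112 N·m.
The cable tension T acts at 1.55 m; only its component perpendicular to the rod, T sinθ, produces torque. sinθ = h/√(h²+d²) = 2.92/√(2.92²+1.55²) = 0.8833.
For rotational equilibrium, T × 1.55 × 0.8833 = 1112, so T = 1112 / 1.369 = 812 N.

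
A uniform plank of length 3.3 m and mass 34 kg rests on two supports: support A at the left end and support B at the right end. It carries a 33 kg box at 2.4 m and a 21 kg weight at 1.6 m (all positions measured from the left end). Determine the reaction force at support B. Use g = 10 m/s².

Choose support A as the axis so its reaction then has zero moment arm.
Beam weight: 34 × 10 = 340 N down at 1.65 m → arm 1.65 m, τ = 340 × 1.65 = 561 N·m clockwise.
Box: 33 × 10 = 330 N down at 2.4 m → arm 2.4 m, τ = 330 × 2.4 = 792 N·m clockwise.
Weight: 21 × 10 = 210 N down at 1.6 m → arm 1.6 m, τ = 210 × 1.6 = 336 N·m clockwise.
Net load moment about support A = 1689 N·m clockwise.
Reaction R at support B is upward at 3.3 m, arm 3.3 m → moment R × 3.3 counterclockwise.
Στ = 0 ⇒ R × 3.3 = 1689 ⇒ R = 512 N.

R_B ≈ 512 N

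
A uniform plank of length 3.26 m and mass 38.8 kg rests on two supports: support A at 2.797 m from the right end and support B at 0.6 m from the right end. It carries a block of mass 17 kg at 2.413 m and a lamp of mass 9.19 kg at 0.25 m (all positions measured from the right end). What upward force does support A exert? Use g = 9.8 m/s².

Choose support B as the axis so its reaction then has zero moment arm.
Beam weight: 38.8 × 9.8 = 380.2 N down at 1.63 m → arm 1.03 m, τ = 380.2 × 1.03 = 391.6 N·m counterclockwise.
Block: 17 × 9.8 = 166.6 N down at 2.413 m → arm 1.813 m, τ = 166.6 × 1.813 = 302 N·m counterclockwise.
Lamp: 9.19 × 9.8 = 90.06 N down at 0.25 m → arm 0.35 m, τ = 90.06 × 0.35 = 31.52 N·m clockwise.
Net load moment about support B = 662.1 N·m counterclockwise.
Reaction R at support A is upward at 2.797 m, arm 2.197 m → moment R × 2.197 clockwise.
For rotational equilibrium, R × 2.197 = 662.1, so R = 301 N.

R_A ≈ 301 N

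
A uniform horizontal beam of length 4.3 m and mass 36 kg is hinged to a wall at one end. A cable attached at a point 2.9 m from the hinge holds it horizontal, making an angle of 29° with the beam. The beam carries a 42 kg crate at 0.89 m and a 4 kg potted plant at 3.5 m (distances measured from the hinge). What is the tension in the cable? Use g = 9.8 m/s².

T ≈ 898 N

Sum moments about the hinge (the unknown hinge reaction has zero arm there).
Beam weight: 36 × 9.8 = 352.8 N down at 2.15 m → arm 2.15 m, τ = 352.8 × 2.15 = 758.5 N·m clockwise.
Crate: 42 × 9.8 = 411.6 N down at 0.89 m → arm 0.89 m, τ = 411.6 × 0.89 = 366.3 N·m clockwise.
Potted plant: 4 × 9.8 = 39.2 N down at 3.5 m → arm 3.5 m, τ = 39.2 × 3.5 = 137.2 N·m clockwise.
Total clockwise load moment = 1262 N·m.
The cable tension T acts at 2.9 m; only its component perpendicular to the beam, T sinθ, produces torque. sin 29° = 0.4848.
For rotational equilibrium, T × 2.9 × 0.4848 = 1262, so T = 1262 / 1.406 = 898 N.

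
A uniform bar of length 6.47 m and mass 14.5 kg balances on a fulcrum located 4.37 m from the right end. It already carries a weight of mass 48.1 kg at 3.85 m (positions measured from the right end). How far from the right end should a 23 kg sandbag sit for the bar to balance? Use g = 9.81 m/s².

Sum moments about the fulcrum (at 4.37 m from the right end) (the support reaction has zero arm there).
Beam weight: 14.5 × 9.81 = 142.2 N down at 3.235 m → arm 1.135 m, τ = 142.2 × 1.135 = 161.4 N·m clockwise.
Weight: 48.1 × 9.81 = 471.9 N down at 3.85 m → arm 0.52 m, τ = 471.9 × 0.52 = 245.4 N·m clockwise.
Net moment of existing loads = 406.8 N·m clockwise.
The sandbag weighs 23 × 9.81 = 225.6 N and must supply an equal counterclockwise moment, so its lever arm about the fulcrum is 406.8 / 225.6 = 1.8 m.
That puts it at 4.37 + 1.8 = 6.17 m from the right end.

x ≈ 6.17 m from the right end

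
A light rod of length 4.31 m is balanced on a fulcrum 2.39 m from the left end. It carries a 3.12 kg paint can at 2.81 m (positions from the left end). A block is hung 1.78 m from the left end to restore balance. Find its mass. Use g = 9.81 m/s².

Taking torques about the fulcrum (at 2.39 m from the left end):
Paint can: 3.12 × 9.81 = 30.61 N down at 2.81 m → arm 0.42 m, τ = 30.61 × 0.42 = 12.86 N·m clockwise.
Net moment of known loads = 12.86 N·m clockwise.
An unknown mass m at 1.78 m has arm 0.61 m; its moment is m·g·0.61 counterclockwise.
Στ = 0 ⇒ m × 9.81 × 0.61 = 12.86 ⇒ m = 12.86 / (9.81 × 0.61) = 2.15 kg.

m ≈ 2.15 kg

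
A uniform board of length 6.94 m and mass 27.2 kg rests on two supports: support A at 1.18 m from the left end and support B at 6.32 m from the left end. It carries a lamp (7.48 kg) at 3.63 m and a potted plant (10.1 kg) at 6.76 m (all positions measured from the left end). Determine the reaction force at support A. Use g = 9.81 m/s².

R_A ≈ 178 N

About support B:
Beam weight: 27.2 × 9.81 = 266.8 N down at 3.47 m → arm 2.85 m, τ = 266.8 × 2.85 = 760.4 N·m counterclockwise.
Lamp: 7.48 × 9.81 = 73.38 N down at 3.63 m → arm 2.69 m, τ = 73.38 × 2.69 = 197.4 N·m counterclockwise.
Potted plant: 10.1 × 9.81 = 99.08 N down at 6.76 m → arm 0.44 m, τ = 99.08 × 0.44 = 43.6 N·m clockwise.
Net load moment about support B = 914.2 N·m counterclockwise.
Reaction R at support A is upward at 1.18 m, arm 5.14 m → moment R × 5.14 clockwise.
Balancing moments: R × 5.14 = 914.2, giving R = 178 N.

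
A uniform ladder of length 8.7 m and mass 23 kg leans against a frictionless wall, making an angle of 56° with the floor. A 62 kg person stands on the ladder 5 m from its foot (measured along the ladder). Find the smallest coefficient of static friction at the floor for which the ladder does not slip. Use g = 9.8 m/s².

Taking torques about the foot of the ladder:
Ladder weight 23×9.8 = 225.4 N acts at 4.35 m along the ladder; its horizontal arm is 4.35·cos56° = 2.432 m → τ = 548.2 N·m clockwise.
Person: 62×9.8 = 607.6 N at 5 m → arm 2.796 m → τ = 1699 N·m clockwise.
Wall normal N acts horizontally at the top; its moment arm is the height L sinθ = 8.7·sin56° = 7.213 m, counterclockwise.
Setting net torque to zero: N × 7.213 = 2247 → N = 311.5 N.
ΣFx = 0 ⇒ f = N_wall = 311.5 N. ΣFy = 0 ⇒ N_floor = 833 N.
μ_min = f / N_floor = 311.5 / 833 = 0.374.

μ_min ≈ 0.374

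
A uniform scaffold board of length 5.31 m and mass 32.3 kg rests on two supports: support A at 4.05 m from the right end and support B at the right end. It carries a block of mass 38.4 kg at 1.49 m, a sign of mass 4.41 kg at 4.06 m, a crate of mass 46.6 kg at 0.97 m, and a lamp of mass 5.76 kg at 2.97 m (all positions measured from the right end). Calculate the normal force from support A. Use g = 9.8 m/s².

Take moments about support B.
Beam weight: 32.3 × 9.8 = 316.5 N down at 2.655 m → arm 2.655 m, τ = 316.5 × 2.655 = 840.3 N·m counterclockwise.
Block: 38.4 × 9.8 = 376.3 N down at 1.49 m → arm 1.49 m, τ = 376.3 × 1.49 = 560.7 N·m counterclockwise.
Sign: 4.41 × 9.8 = 43.22 N down at 4.06 m → arm 4.06 m, τ = 43.22 × 4.06 = 175.5 N·m counterclockwise.
Crate: 46.6 × 9.8 = 456.7 N down at 0.97 m → arm 0.97 m, τ = 456.7 × 0.97 = 443 N·m counterclockwise.
Lamp: 5.76 × 9.8 = 56.45 N down at 2.97 m → arm 2.97 m, τ = 56.45 × 2.97 = 167.7 N·m counterclockwise.
Net load moment about support B = 2187 N·m counterclockwise.
Reaction R at support A is upward at 4.05 m, arm 4.05 m → moment R × 4.05 clockwise.
Setting net torque to zero: R × 4.05 = 2187 → R = 540 N.

R_A ≈ 540 N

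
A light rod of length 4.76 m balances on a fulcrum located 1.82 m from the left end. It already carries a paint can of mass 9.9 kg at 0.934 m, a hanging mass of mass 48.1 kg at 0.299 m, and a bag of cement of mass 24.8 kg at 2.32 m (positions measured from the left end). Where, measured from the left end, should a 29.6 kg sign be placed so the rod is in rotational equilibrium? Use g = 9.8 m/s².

x ≈ 4.17 m from the left end

Taking torques about the fulcrum (at 1.82 m from the left end):
Paint can: 9.9 × 9.8 = 97.02 N down at 0.934 m → arm 0.886 m, τ = 97.02 × 0.886 = 85.96 N·m counterclockwise.
Hanging mass: 48.1 × 9.8 = 471.4 N down at 0.299 m → arm 1.521 m, τ = 471.4 × 1.521 = 717 N·m counterclockwise.
Bag of cement: 24.8 × 9.8 = 243 N down at 2.32 m → arm 0.5 m, τ = 243 × 0.5 = 121.5 N·m clockwise.
Net moment of existing loads = 681.5 N·m counterclockwise.
The sign weighs 29.6 × 9.8 = 290.1 N and must supply an equal clockwise moment, so its lever arm about the fulcrum is 681.5 / 290.1 = 2.35 m.
That puts it at 1.82 + 2.35 = 4.17 m from the left end.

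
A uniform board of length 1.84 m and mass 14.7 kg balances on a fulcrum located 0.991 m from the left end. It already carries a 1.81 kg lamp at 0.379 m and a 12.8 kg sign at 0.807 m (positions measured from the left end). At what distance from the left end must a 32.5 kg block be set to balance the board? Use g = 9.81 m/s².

x ≈ 1.13 m from the left end

Taking torques about the fulcrum (at 0.991 m from the left end):
Beam weight: 14.7 × 9.81 = 144.2 N down at 0.92 m → arm 0.071 m, τ = 144.2 × 0.071 = 10.24 N·m counterclockwise.
Lamp: 1.81 × 9.81 = 17.76 N down at 0.379 m → arm 0.612 m, τ = 17.76 × 0.612 = 10.87 N·m counterclockwise.
Sign: 12.8 × 9.81 = 125.6 N down at 0.807 m → arm 0.184 m, τ = 125.6 × 0.184 = 23.11 N·m counterclockwise.
Net moment of existing loads = 44.22 N·m counterclockwise.
The block weighs 32.5 × 9.81 = 318.8 N and must supply an equal clockwise moment, so its lever arm about the fulcrum is 44.22 / 318.8 = 0.139 m.
That puts it at 0.991 + 0.139 = 1.13 m from the left end.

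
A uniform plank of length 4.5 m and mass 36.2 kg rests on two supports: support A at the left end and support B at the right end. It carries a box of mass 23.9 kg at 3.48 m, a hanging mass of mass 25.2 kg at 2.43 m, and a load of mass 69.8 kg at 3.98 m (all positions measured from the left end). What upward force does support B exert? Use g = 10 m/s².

R_B ≈ 1120 N

Choose support A as the axis so its reaction then has zero moment arm.
Beam weight: 36.2 × 10 = 362 N down at 2.25 m → arm 2.25 m, τ = 362 × 2.25 = 814.5 N·m clockwise.
Box: 23.9 × 10 = 239 N down at 3.48 m → arm 3.48 m, τ = 239 × 3.48 = 831.7 N·m clockwise.
Hanging mass: 25.2 × 10 = 252 N down at 2.43 m → arm 2.43 m, τ = 252 × 2.43 = 612.4 N·m clockwise.
Load: 69.8 × 10 = 698 N down at 3.98 m → arm 3.98 m, τ = 698 × 3.98 = 2778 N·m clockwise.
Net load moment about support A = 5037 N·m clockwise.
Reaction R at support B is upward at 4.5 m, arm 4.5 m → moment R × 4.5 counterclockwise.
Στ = 0 ⇒ R × 4.5 = 5037 ⇒ R = 1120 N.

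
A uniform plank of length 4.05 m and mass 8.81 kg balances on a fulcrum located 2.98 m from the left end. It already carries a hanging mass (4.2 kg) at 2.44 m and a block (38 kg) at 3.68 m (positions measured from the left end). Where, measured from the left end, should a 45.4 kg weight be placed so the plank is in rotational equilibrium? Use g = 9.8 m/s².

x ≈ 2.63 m from the left end

Sum moments about the fulcrum (at 2.98 m from the left end) (the support reaction has zero arm there).
Beam weight: 8.81 × 9.8 = 86.34 N down at 2.025 m → arm 0.955 m, τ = 86.34 × 0.955 = 82.45 N·m counterclockwise.
Hanging mass: 4.2 × 9.8 = 41.16 N down at 2.44 m → arm 0.54 m, τ = 41.16 × 0.54 = 22.23 N·m counterclockwise.
Block: 38 × 9.8 = 372.4 N down at 3.68 m → arm 0.7 m, τ = 372.4 × 0.7 = 260.7 N·m clockwise.
Net moment of existing loads = 156 N·m clockwise.
The weight weighs 45.4 × 9.8 = 444.9 N and must supply an equal counterclockwise moment, so its lever arm about the fulcrum is 156 / 444.9 = 0.351 m.
That puts it at 2.98 − 0.351 = 2.63 m from the left end.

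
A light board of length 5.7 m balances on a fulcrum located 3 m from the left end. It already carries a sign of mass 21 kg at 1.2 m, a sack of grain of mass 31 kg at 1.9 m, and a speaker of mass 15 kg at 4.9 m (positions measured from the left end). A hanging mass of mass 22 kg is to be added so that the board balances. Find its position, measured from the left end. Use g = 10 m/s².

Take moments about the fulcrum (at 3 m from the left end).
Sign: 21 × 10 = 210 N down at 1.2 m → arm 1.8 m, τ = 210 × 1.8 = 378 N·m counterclockwise.
Sack of grain: 31 × 10 = 310 N down at 1.9 m → arm 1.1 m, τ = 310 × 1.1 = 341 N·m counterclockwise.
Speaker: 15 × 10 = 150 N down at 4.9 m → arm 1.9 m, τ = 150 × 1.9 = 285 N·m clockwise.
Net moment of existing loads = 434 N·m counterclockwise.
The hanging mass weighs 22 × 10 = 220 N and must supply an equal clockwise moment, so its lever arm about the fulcrum is 434 / 220 = 1.97 m.
That puts it at 3 + 1.97 = 4.97 m from the left end.

x ≈ 4.97 m from the left end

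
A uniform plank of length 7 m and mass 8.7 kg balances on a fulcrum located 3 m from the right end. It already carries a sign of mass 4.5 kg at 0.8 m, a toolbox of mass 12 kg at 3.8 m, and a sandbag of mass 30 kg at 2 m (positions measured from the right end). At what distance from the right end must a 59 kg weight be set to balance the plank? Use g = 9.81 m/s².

x ≈ 3.44 m from the right end

About the fulcrum (at 3 m from the right end):
Beam weight: 8.7 × 9.81 = 85.35 N down at 3.5 m → arm 0.5 m, τ = 85.35 × 0.5 = 42.67 N·m counterclockwise.
Sign: 4.5 × 9.81 = 44.15 N down at 0.8 m → arm 2.2 m, τ = 44.15 × 2.2 = 97.13 N·m clockwise.
Toolbox: 12 × 9.81 = 117.7 N down at 3.8 m → arm 0.8 m, τ = 117.7 × 0.8 = 94.16 N·m counterclockwise.
Sandbag: 30 × 9.81 = 294.3 N down at 2 m → arm 1 m, τ = 294.3 × 1 = 294.3 N·m clockwise.
Net moment of existing loads = 254.6 N·m clockwise.
The weight weighs 59 × 9.81 = 578.8 N and must supply an equal counterclockwise moment, so its lever arm about the fulcrum is 254.6 / 578.8 = 0.44 m.
That puts it at 3 + 0.44 = 3.44 m from the right end.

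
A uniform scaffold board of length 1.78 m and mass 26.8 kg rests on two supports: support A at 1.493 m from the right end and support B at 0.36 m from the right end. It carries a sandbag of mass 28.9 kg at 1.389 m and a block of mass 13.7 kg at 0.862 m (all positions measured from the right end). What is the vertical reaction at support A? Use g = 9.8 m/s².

Sum moments about support B (its reaction then has zero moment arm).
Beam weight: 26.8 × 9.8 = 262.6 N down at 0.89 m → arm 0.53 m, τ = 262.6 × 0.53 = 139.2 N·m counterclockwise.
Sandbag: 28.9 × 9.8 = 283.2 N down at 1.389 m → arm 1.029 m, τ = 283.2 × 1.029 = 291.4 N·m counterclockwise.
Block: 13.7 × 9.8 = 134.3 N down at 0.862 m → arm 0.502 m, τ = 134.3 × 0.502 = 67.42 N·m counterclockwise.
Net load moment about support B = 498 N·m counterclockwise.
Reaction R at support A is upward at 1.493 m, arm 1.133 m → moment R × 1.133 clockwise.
For rotational equilibrium, R × 1.133 = 498, so R = 440 N.

R_A ≈ 440 N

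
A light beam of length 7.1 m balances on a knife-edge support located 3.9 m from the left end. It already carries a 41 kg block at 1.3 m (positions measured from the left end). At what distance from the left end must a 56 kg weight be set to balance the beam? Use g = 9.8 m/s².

x ≈ 5.8 m from the left end

Sum moments about the knife-edge support (at 3.9 m from the left end) (the support reaction has zero arm there).
Block: 41 × 9.8 = 401.8 N down at 1.3 m → arm 2.6 m, τ = 401.8 × 2.6 = 1045 N·m counterclockwise.
Net moment of existing loads = 1045 N·m counterclockwise.
The weight weighs 56 × 9.8 = 548.8 N and must supply an equal clockwise moment, so its lever arm about the knife-edge support is 1045 / 548.8 = 1.9 m.
That puts it at 3.9 + 1.9 = 5.8 m from the left end.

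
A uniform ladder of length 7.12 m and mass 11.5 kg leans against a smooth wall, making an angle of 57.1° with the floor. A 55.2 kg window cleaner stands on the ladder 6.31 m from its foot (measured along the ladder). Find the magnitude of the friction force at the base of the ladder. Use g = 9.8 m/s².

Take moments about the foot of the ladder.
Ladder weight 11.5×9.8 = 112.7 N acts at 3.56 m along the ladder; its horizontal arm is 3.56·cos57.1° = 1.934 m → τ = 218 N·m clockwise.
Window cleaner: 55.2×9.8 = 541 N at 6.31 m → arm 3.427 m → τ = 1854 N·m clockwise.
Wall normal N acts horizontally at the top; its moment arm is the height L sinθ = 7.12·sin57.1° = 5.978 m, counterclockwise.
Στ = 0 ⇒ N × 5.978 = 2072 ⇒ N = 347 N.
ΣFx = 0: friction at the foot balances the wall's push, so f = N_wall = 347 N.

f ≈ 347 N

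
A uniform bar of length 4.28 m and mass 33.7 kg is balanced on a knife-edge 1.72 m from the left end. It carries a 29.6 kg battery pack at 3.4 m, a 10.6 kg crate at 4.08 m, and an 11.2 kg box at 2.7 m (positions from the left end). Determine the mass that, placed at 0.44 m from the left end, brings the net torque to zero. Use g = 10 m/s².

m ≈ 78 kg

Sum moments about the knife-edge (at 1.72 m from the left end) (the support reaction has zero arm there).
Beam weight: 33.7 × 10 = 337 N down at 2.14 m → arm 0.42 m, τ = 337 × 0.42 = 141.5 N·m clockwise.
Battery pack: 29.6 × 10 = 296 N down at 3.4 m → arm 1.68 m, τ = 296 × 1.68 = 497.3 N·m clockwise.
Crate: 10.6 × 10 = 106 N down at 4.08 m → arm 2.36 m, τ = 106 × 2.36 = 250.2 N·m clockwise.
Box: 11.2 × 10 = 112 N down at 2.7 m → arm 0.98 m, τ = 112 × 0.98 = 109.8 N·m clockwise.
Net moment of known loads = 998.8 N·m clockwise.
An unknown mass m at 0.44 m has arm 1.28 m; its moment is m·g·1.28 counterclockwise.
Στ = 0 ⇒ m × 10 × 1.28 = 998.8 ⇒ m = 998.8 / (10 × 1.28) = 78 kg.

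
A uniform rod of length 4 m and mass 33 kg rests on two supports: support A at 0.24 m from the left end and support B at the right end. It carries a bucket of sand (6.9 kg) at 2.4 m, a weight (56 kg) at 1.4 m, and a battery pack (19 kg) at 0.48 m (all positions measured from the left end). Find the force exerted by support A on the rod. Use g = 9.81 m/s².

R_A ≈ 755 N

About support B:
Beam weight: 33 × 9.81 = 323.7 N down at 2 m → arm 2 m, τ = 323.7 × 2 = 647.4 N·m counterclockwise.
Bucket of sand: 6.9 × 9.81 = 67.69 N down at 2.4 m → arm 1.6 m, τ = 67.69 × 1.6 = 108.3 N·m counterclockwise.
Weight: 56 × 9.81 = 549.4 N down at 1.4 m → arm 2.6 m, τ = 549.4 × 2.6 = 1428 N·m counterclockwise.
Battery pack: 19 × 9.81 = 186.4 N down at 0.48 m → arm 3.52 m, τ = 186.4 × 3.52 = 656.1 N·m counterclockwise.
Net load moment about support B = 2840 N·m counterclockwise.
Reaction R at support A is upward at 0.24 m, arm 3.76 m → moment R × 3.76 clockwise.
For rotational equilibrium, R × 3.76 = 2840, so R = 755 N.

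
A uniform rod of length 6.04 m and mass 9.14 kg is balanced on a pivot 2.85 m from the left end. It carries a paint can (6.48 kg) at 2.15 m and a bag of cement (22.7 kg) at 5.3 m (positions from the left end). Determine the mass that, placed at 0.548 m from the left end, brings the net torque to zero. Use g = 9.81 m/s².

About the pivot (at 2.85 m from the left end):
Beam weight: 9.14 × 9.81 = 89.66 N down at 3.02 m → arm 0.17 m, τ = 89.66 × 0.17 = 15.24 N·m clockwise.
Paint can: 6.48 × 9.81 = 63.57 N down at 2.15 m → arm 0.7 m, τ = 63.57 × 0.7 = 44.5 N·m counterclockwise.
Bag of cement: 22.7 × 9.81 = 222.7 N down at 5.3 m → arm 2.45 m, τ = 222.7 × 2.45 = 545.6 N·m clockwise.
Net moment of known loads = 516.3 N·m clockwise.
An unknown mass m at 0.548 m has arm 2.302 m; its moment is m·g·2.302 counterclockwise.
Setting net torque to zero: m × 9.81 × 2.302 = 516.3 → m = 516.3 / (9.81 × 2.302) = 22.9 kg.

m ≈ 22.9 kg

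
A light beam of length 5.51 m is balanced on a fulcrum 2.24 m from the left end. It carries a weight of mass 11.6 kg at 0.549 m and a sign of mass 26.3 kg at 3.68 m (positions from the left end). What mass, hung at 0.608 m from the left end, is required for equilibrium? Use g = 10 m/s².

Taking torques about the fulcrum (at 2.24 m from the left end):
Weight: 11.6 × 10 = 116 N down at 0.549 m → arm 1.691 m, τ = 116 × 1.691 = 196.2 N·m counterclockwise.
Sign: 26.3 × 10 = 263 N down at 3.68 m → arm 1.44 m, τ = 263 × 1.44 = 378.7 N·m clockwise.
Net moment of known loads = 182.5 N·m clockwise.
An unknown mass m at 0.608 m has arm 1.632 m; its moment is m·g·1.632 counterclockwise.
Στ = 0 ⇒ m × 10 × 1.632 = 182.5 ⇒ m = 182.5 / (10 × 1.632) = 11.2 kg.

m ≈ 11.2 kg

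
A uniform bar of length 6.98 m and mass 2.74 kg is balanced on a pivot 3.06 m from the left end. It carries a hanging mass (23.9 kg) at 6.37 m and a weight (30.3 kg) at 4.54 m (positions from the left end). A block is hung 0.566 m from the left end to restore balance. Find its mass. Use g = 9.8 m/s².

Take moments about the pivot (at 3.06 m from the left end).
Beam weight: 2.74 × 9.8 = 26.85 N down at 3.49 m → arm 0.43 m, τ = 26.85 × 0.43 = 11.55 N·m clockwise.
Hanging mass: 23.9 × 9.8 = 234.2 N down at 6.37 m → arm 3.31 m, τ = 234.2 × 3.31 = 775.2 N·m clockwise.
Weight: 30.3 × 9.8 = 296.9 N down at 4.54 m → arm 1.48 m, τ = 296.9 × 1.48 = 439.4 N·m clockwise.
Net moment of known loads = 1226 N·m clockwise.
An unknown mass m at 0.566 m has arm 2.494 m; its moment is m·g·2.494 counterclockwise.
For rotational equilibrium, m × 9.8 × 2.494 = 1226, so m = 1226 / (9.8 × 2.494) = 50.2 kg.

m ≈ 50.2 kg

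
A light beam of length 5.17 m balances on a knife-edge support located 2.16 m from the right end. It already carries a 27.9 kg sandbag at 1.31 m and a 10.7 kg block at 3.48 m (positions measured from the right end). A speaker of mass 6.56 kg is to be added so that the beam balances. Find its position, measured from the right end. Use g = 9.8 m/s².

Take moments about the knife-edge support (at 2.16 m from the right end).
Sandbag: 27.9 × 9.8 = 273.4 N down at 1.31 m → arm 0.85 m, τ = 273.4 × 0.85 = 232.4 N·m clockwise.
Block: 10.7 × 9.8 = 104.9 N down at 3.48 m → arm 1.32 m, τ = 104.9 × 1.32 = 138.5 N·m counterclockwise.
Net moment of existing loads = 93.9 N·m clockwise.
The speaker weighs 6.56 × 9.8 = 64.29 N and must supply an equal counterclockwise moment, so its lever arm about the knife-edge support is 93.9 / 64.29 = 1.46 m.
That puts it at 2.16 + 1.46 = 3.62 m from the right end.

x ≈ 3.62 m from the right end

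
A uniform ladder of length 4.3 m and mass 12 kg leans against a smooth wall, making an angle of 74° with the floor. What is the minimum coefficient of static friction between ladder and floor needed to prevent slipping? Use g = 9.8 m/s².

Choose the foot of the ladder as the axis so the floor normal and friction both act there and drop out.
Ladder weight 12×9.8 = 117.6 N acts at 2.15 m along the ladder; its horizontal arm is 2.15·cos74° = 0.5926 m → τ = 69.69 N·m clockwise.
Wall normal N acts horizontally at the top; its moment arm is the height L sinθ = 4.3·sin74° = 4.133 m, counterclockwise.
For rotational equilibrium, N × 4.133 = 69.69, so N = 16.86 N.
ΣFx = 0 ⇒ f = N_wall = 16.86 N. ΣFy = 0 ⇒ N_floor = 117.6 N.
μ_min = f / N_floor = 16.86 / 117.6 = 0.143.

μ_min ≈ 0.143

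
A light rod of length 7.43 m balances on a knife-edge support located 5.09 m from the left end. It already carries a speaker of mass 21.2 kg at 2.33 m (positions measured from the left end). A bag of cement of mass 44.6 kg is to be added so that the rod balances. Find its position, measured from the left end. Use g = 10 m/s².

x ≈ 6.4 m from the left end

Choose the knife-edge support (at 5.09 m from the left end) as the axis so the support reaction has zero arm there.
Speaker: 21.2 × 10 = 212 N down at 2.33 m → arm 2.76 m, τ = 212 × 2.76 = 585.1 N·m counterclockwise.
Net moment of existing loads = 585.1 N·m counterclockwise.
The bag of cement weighs 44.6 × 10 = 446 N and must supply an equal clockwise moment, so its lever arm about the knife-edge support is 585.1 / 446 = 1.31 m.
That puts it at 5.09 + 1.31 = 6.4 m from the left end.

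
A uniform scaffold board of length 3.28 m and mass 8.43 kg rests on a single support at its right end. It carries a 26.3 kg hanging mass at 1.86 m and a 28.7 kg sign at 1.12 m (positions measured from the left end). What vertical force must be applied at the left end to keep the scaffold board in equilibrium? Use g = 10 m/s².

F ≈ 345 N

Sum moments about the right end (the unknown pivot reaction has zero arm there).
Beam weight: 8.43 × 10 = 84.3 N down at 1.64 m → arm 1.64 m, τ = 84.3 × 1.64 = 138.3 N·m counterclockwise.
Hanging mass: 26.3 × 10 = 263 N down at 1.86 m → arm 1.42 m, τ = 263 × 1.42 = 373.5 N·m counterclockwise.
Sign: 28.7 × 10 = 287 N down at 1.12 m → arm 2.16 m, τ = 287 × 2.16 = 619.9 N·m counterclockwise.
Net moment of the loads = 1132 N·m counterclockwise.
The upward force F acts at the left end, arm 3.28 m, giving F × 3.28 clockwise.
Balancing moments: F × 3.28 = 1132, giving F = 1132 / 3.28 = 345 N.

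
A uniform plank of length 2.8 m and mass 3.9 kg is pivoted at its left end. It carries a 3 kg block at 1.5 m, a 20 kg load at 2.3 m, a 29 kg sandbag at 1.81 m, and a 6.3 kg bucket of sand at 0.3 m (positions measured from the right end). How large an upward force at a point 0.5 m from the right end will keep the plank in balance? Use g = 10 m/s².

F ≈ 277 N

Taking torques about the left end:
Beam weight: 3.9 × 10 = 39 N down at 1.4 m → arm 1.4 m, τ = 39 × 1.4 = 54.6 N·m clockwise.
Block: 3 × 10 = 30 N down at 1.5 m → arm 1.3 m, τ = 30 × 1.3 = 39 N·m clockwise.
Load: 20 × 10 = 200 N down at 2.3 m → arm 0.5 m, τ = 200 × 0.5 = 100 N·m clockwise.
Sandbag: 29 × 10 = 290 N down at 1.81 m → arm 0.99 m, τ = 290 × 0.99 = 287.1 N·m clockwise.
Bucket of sand: 6.3 × 10 = 63 N down at 0.3 m → arm 2.5 m, τ = 63 × 2.5 = 157.5 N·m clockwise.
Net moment of the loads = 638.2 N·m clockwise.
The upward force F acts at a point 0.5 m from the right end, arm 2.3 m, giving F × 2.3 counterclockwise.
Στ = 0 ⇒ F × 2.3 = 638.2 ⇒ F = 638.2 / 2.3 = 277 N.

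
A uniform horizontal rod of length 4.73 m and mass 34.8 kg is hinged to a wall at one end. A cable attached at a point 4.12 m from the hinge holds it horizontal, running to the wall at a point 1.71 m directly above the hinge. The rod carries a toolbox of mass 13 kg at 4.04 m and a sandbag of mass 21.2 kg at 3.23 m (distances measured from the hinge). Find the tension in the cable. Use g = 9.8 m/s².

Take moments about the hinge.
Beam weight: 34.8 × 9.8 = 341 N down at 2.365 m → arm 2.365 m, τ = 341 × 2.365 = 806.5 N·m clockwise.
Toolbox: 13 × 9.8 = 127.4 N down at 4.04 m → arm 4.04 m, τ = 127.4 × 4.04 = 514.7 N·m clockwise.
Sandbag: 21.2 × 9.8 = 207.8 N down at 3.23 m → arm 3.23 m, τ = 207.8 × 3.23 = 671.2 N·m clockwise.
Total clockwise load moment = 1992 N·m.
The cable tension T acts at 4.12 m; only its component perpendicular to the rod, T sinθ, produces torque. sinθ = h/√(h²+d²) = 1.71/√(1.71²+4.12²) = 0.3833.
Setting net torque to zero: T × 4.12 × 0.3833 = 1992 → T = 1992 / 1.579 = 1260 N.

T ≈ 1260 N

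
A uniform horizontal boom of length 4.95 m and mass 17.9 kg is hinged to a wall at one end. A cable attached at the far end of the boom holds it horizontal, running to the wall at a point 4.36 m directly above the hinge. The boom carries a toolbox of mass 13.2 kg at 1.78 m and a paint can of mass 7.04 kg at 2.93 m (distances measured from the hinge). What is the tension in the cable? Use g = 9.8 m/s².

Sum moments about the hinge (the unknown hinge reaction has zero arm there).
Beam weight: 17.9 × 9.8 = 175.4 N down at 2.475 m → arm 2.475 m, τ = 175.4 × 2.475 = 434.1 N·m clockwise.
Toolbox: 13.2 × 9.8 = 129.4 N down at 1.78 m → arm 1.78 m, τ = 129.4 × 1.78 = 230.3 N·m clockwise.
Paint can: 7.04 × 9.8 = 68.99 N down at 2.93 m → arm 2.93 m, τ = 68.99 × 2.93 = 202.1 N·m clockwise.
Total clockwise load moment = 866.5 N·m.
The cable tension T acts at 4.95 m; only its component perpendicular to the boom, T sinθ, produces torque. sinθ = h/√(h²+d²) = 4.36/√(4.36²+4.95²) = 0.661.
For rotational equilibrium, T × 4.95 × 0.661 = 866.5, so T = 866.5 / 3.272 = 265 N.

T ≈ 265 N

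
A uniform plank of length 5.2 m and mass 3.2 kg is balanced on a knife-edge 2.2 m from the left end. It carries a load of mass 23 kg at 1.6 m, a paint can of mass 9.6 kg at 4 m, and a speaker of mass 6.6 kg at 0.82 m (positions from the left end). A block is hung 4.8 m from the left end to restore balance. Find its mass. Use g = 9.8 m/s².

m ≈ 1.67 kg

Take moments about the knife-edge (at 2.2 m from the left end).
Beam weight: 3.2 × 9.8 = 31.36 N down at 2.6 m → arm 0.4 m, τ = 31.36 × 0.4 = 12.54 N·m clockwise.
Load: 23 × 9.8 = 225.4 N down at 1.6 m → arm 0.6 m, τ = 225.4 × 0.6 = 135.2 N·m counterclockwise.
Paint can: 9.6 × 9.8 = 94.08 N down at 4 m → arm 1.8 m, τ = 94.08 × 1.8 = 169.3 N·m clockwise.
Speaker: 6.6 × 9.8 = 64.68 N down at 0.82 m → arm 1.38 m, τ = 64.68 × 1.38 = 89.26 N·m counterclockwise.
Net moment of known loads = 42.62 N·m counterclockwise.
An unknown mass m at 4.8 m has arm 2.6 m; its moment is m·g·2.6 clockwise.
For rotational equilibrium, m × 9.8 × 2.6 = 42.62, so m = 42.62 / (9.8 × 2.6) = 1.67 kg.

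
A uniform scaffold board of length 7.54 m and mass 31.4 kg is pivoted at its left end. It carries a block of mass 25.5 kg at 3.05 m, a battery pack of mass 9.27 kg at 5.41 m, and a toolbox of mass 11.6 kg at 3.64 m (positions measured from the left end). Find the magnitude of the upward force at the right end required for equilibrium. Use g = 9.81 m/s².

F ≈ 375 N

Take moments about the left end.
Beam weight: 31.4 × 9.81 = 308 N down at 3.77 m → arm 3.77 m, τ = 308 × 3.77 = 1161 N·m clockwise.
Block: 25.5 × 9.81 = 250.2 N down at 3.05 m → arm 3.05 m, τ = 250.2 × 3.05 = 763.1 N·m clockwise.
Battery pack: 9.27 × 9.81 = 90.94 N down at 5.41 m → arm 5.41 m, τ = 90.94 × 5.41 = 492 N·m clockwise.
Toolbox: 11.6 × 9.81 = 113.8 N down at 3.64 m → arm 3.64 m, τ = 113.8 × 3.64 = 414.2 N·m clockwise.
Net moment of the loads = 2830 N·m clockwise.
The upward force F acts at the right end, arm 7.54 m, giving F × 7.54 counterclockwise.
Balancing moments: F × 7.54 = 2830, giving F = 2830 / 7.54 = 375 N.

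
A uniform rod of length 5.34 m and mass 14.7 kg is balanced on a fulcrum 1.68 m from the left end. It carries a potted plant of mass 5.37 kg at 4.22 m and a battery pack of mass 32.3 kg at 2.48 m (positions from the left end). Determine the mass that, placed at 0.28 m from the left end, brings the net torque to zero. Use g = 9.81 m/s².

Taking torques about the fulcrum (at 1.68 m from the left end):
Beam weight: 14.7 × 9.81 = 144.2 N down at 2.67 m → arm 0.99 m, τ = 144.2 × 0.99 = 142.8 N·m clockwise.
Potted plant: 5.37 × 9.81 = 52.68 N down at 4.22 m → arm 2.54 m, τ = 52.68 × 2.54 = 133.8 N·m clockwise.
Battery pack: 32.3 × 9.81 = 316.9 N down at 2.48 m → arm 0.8 m, τ = 316.9 × 0.8 = 253.5 N·m clockwise.
Net moment of known loads = 530.1 N·m clockwise.
An unknown mass m at 0.28 m has arm 1.4 m; its moment is m·g·1.4 counterclockwise.
Balancing moments: m × 9.81 × 1.4 = 530.1, giving m = 530.1 / (9.81 × 1.4) = 38.6 kg.

m ≈ 38.6 kg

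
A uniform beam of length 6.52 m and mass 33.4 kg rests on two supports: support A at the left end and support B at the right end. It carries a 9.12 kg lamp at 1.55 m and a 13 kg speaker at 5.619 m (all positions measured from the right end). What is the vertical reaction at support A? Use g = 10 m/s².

Choose support B as the axis so its reaction then has zero moment arm.
Beam weight: 33.4 × 10 = 334 N down at 3.26 m → arm 3.26 m, τ = 334 × 3.26 = 1089 N·m counterclockwise.
Lamp: 9.12 × 10 = 91.2 N down at 1.55 m → arm 1.55 m, τ = 91.2 × 1.55 = 141.4 N·m counterclockwise.
Speaker: 13 × 10 = 130 N down at 5.619 m → arm 5.619 m, τ = 130 × 5.619 = 730.5 N·m counterclockwise.
Net load moment about support B = 1961 N·m counterclockwise.
Reaction R at support A is upward at 6.52 m, arm 6.52 m → moment R × 6.52 clockwise.
Setting net torque to zero: R × 6.52 = 1961 → R = 301 N.

R_A ≈ 301 N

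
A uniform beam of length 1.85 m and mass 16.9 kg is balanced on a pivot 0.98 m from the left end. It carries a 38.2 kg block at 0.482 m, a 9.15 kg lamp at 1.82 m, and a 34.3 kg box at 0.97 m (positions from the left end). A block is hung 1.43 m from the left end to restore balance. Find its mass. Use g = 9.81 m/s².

Choose the pivot (at 0.98 m from the left end) as the axis so the support reaction has zero arm there.
Beam weight: 16.9 × 9.81 = 165.8 N down at 0.925 m → arm 0.055 m, τ = 165.8 × 0.055 = 9.119 N·m counterclockwise.
Block: 38.2 × 9.81 = 374.7 N down at 0.482 m → arm 0.498 m, τ = 374.7 × 0.498 = 186.6 N·m counterclockwise.
Lamp: 9.15 × 9.81 = 89.76 N down at 1.82 m → arm 0.84 m, τ = 89.76 × 0.84 = 75.4 N·m clockwise.
Box: 34.3 × 9.81 = 336.5 N down at 0.97 m → arm 0.01 m, τ = 336.5 × 0.01 = 3.365 N·m counterclockwise.
Net moment of known loads = 123.7 N·m counterclockwise.
An unknown mass m at 1.43 m has arm 0.45 m; its moment is m·g·0.45 clockwise.
Setting net torque to zero: m × 9.81 × 0.45 = 123.7 → m = 123.7 / (9.81 × 0.45) = 28 kg.

m ≈ 28 kg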